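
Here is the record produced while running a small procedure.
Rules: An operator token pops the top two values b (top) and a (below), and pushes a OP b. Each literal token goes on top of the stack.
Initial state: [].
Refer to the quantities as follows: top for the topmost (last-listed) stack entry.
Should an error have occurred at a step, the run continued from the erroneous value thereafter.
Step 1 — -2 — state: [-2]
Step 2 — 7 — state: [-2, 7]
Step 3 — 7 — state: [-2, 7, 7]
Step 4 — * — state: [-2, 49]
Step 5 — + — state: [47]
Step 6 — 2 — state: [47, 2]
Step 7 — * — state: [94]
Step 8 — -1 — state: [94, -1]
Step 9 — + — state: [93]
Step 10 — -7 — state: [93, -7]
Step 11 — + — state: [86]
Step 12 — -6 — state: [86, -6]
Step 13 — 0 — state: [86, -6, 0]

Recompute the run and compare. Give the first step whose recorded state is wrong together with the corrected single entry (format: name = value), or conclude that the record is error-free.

no error

Recomputing the run from the initial state:
step 1: [-2]
step 2: [-2, 7]
step 3: [-2, 7, 7]
step 4: [-2, 49]
step 5: [47]
step 6: [47, 2]
step 7: [94]
step 8: [94, -1]
step 9: [93]
step 10: [93, -7]
step 11: [86]
step 12: [86, -6]
step 13: [86, -6, 0]
This matches the record at every step.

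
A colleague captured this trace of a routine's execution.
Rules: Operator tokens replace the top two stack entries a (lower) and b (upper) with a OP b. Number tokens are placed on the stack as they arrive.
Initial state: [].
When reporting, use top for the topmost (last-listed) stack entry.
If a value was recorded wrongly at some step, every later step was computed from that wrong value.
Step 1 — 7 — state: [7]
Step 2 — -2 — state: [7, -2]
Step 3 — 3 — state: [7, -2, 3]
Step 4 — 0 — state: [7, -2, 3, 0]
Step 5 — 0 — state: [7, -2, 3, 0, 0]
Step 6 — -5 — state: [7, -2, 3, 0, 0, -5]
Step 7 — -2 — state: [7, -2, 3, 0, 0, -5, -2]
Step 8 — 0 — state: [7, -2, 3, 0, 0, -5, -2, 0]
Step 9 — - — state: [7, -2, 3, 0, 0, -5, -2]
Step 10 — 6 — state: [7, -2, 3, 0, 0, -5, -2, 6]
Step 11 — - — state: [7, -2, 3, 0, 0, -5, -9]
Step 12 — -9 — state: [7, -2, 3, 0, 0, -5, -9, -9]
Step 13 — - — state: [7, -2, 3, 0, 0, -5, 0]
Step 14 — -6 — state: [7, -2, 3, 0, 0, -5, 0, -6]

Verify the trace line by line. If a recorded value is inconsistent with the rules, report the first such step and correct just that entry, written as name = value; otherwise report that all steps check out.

step 11, top = -8

Recomputing the run from the initial state:
step 1: [7]
step 2: [7, -2]
step 3: [7, -2, 3]
step 4: [7, -2, 3, 0]
step 5: [7, -2, 3, 0, 0]
step 6: [7, -2, 3, 0, 0, -5]
step 7: [7, -2, 3, 0, 0, -5, -2]
step 8: [7, -2, 3, 0, 0, -5, -2, 0]
step 9: [7, -2, 3, 0, 0, -5, -2]
step 10: [7, -2, 3, 0, 0, -5, -2, 6]
step 11: [7, -2, 3, 0, 0, -5, -8]
step 12: [7, -2, 3, 0, 0, -5, -8, -9]
step 13: [7, -2, 3, 0, 0, -5, 1]
step 14: [7, -2, 3, 0, 0, -5, 1, -6]
The first disagreement with the trace is at step 11, where the value should be top = -8.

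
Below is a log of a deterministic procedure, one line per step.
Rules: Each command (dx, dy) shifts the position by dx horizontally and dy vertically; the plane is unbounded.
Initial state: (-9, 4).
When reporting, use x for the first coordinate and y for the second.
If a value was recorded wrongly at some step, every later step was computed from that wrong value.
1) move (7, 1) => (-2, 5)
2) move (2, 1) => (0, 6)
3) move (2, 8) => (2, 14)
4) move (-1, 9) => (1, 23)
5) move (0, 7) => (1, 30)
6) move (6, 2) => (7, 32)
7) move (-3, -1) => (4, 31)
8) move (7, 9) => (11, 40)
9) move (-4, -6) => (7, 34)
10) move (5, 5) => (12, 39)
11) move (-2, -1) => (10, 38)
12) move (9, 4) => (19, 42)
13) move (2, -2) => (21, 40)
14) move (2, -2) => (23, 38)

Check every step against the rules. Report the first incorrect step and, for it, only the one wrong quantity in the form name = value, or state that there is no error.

Recomputing the run from the initial state:
step 1: x = -2, y = 5
step 2: x = 0, y = 6
step 3: x = 2, y = 14
step 4: x = 1, y = 23
step 5: x = 1, y = 30
step 6: x = 7, y = 32
step 7: x = 4, y = 31
step 8: x = 11, y = 40
step 9: x = 7, y = 34
step 10: x = 12, y = 39
step 11: x = 10, y = 38
step 12: x = 19, y = 42
step 13: x = 21, y = 40
step 14: x = 23, y = 38
This matches the log at every step.

no error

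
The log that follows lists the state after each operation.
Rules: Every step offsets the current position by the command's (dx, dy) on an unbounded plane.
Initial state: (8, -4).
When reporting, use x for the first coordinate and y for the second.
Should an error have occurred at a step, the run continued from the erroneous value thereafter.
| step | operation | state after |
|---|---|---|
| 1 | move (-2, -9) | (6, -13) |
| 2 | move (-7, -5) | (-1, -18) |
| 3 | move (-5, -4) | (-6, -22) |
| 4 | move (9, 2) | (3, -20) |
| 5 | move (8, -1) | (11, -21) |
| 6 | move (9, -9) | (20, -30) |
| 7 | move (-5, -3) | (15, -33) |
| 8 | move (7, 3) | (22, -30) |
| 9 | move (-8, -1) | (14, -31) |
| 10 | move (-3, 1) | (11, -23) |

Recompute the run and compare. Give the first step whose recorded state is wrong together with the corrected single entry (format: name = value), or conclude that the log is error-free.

step 10, y = -30

Step 1: x = 8 + (-2) = 6, y = -4 + (-9) = -13 — exactly as logged.
Step 2: x = 6 + (-7) = -1, y = -13 + (-5) = -18 — no discrepancy.
Step 3: x = -1 + (-5) = -6, y = -18 + (-4) = -22 — checks out.
Step 4: x = -6 + (9) = 3, y = -22 + (2) = -20 — verified.
Step 5: x = 3 + (8) = 11, y = -20 + (-1) = -21 — checks out.
Step 6: x = 11 + (9) = 20, y = -21 + (-9) = -30 — consistent with the log.
Step 7: x = 20 + (-5) = 15, y = -30 + (-3) = -33 — checks out.
Step 8: x = 15 + (7) = 22, y = -33 + (3) = -30 — confirmed correct.
Step 9: x = 22 + (-8) = 14, y = -30 + (-1) = -31 — in agreement.
Step 10: x = 14 + (-3) = 11, y = -31 + (1) = -30 — a discrepancy with the log.
The audit stops at step 10: the recorded entry is wrong and should be y = -30.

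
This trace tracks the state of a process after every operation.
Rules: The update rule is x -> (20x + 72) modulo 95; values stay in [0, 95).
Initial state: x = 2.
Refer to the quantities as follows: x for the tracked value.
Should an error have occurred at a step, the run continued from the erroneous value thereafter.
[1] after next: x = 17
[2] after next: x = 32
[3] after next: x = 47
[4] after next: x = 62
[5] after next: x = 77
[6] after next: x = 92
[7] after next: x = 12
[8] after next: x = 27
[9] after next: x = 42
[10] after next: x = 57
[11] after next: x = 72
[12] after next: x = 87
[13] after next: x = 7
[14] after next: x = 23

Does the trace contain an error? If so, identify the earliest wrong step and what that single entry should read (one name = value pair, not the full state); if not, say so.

step 14, x = 22

step 1: x = (20*2 + 72) mod 95 = 17 -> verified
step 2: x = (20*17 + 72) mod 95 = 32 -> agrees with the trace
step 3: x = (20*32 + 72) mod 95 = 47 -> confirmed correct
step 4: x = (20*47 + 72) mod 95 = 62 -> same as recorded
step 5: x = (20*62 + 72) mod 95 = 77 -> confirmed correct
step 6: x = (20*77 + 72) mod 95 = 92 -> no discrepancy
step 7: x = (20*92 + 72) mod 95 = 12 -> agrees with the trace
step 8: x = (20*12 + 72) mod 95 = 27 -> checks out
step 9: x = (20*27 + 72) mod 95 = 42 -> in agreement
step 10: x = (20*42 + 72) mod 95 = 57 -> checks out
step 11: x = (20*57 + 72) mod 95 = 72 -> consistent with the trace
step 12: x = (20*72 + 72) mod 95 = 87 -> in agreement
step 13: x = (20*87 + 72) mod 95 = 7 -> no discrepancy
step 14: x = (20*7 + 72) mod 95 = 22 -> the entry is off here
The audit stops at step 14: the recorded entry is wrong and should be x = 22.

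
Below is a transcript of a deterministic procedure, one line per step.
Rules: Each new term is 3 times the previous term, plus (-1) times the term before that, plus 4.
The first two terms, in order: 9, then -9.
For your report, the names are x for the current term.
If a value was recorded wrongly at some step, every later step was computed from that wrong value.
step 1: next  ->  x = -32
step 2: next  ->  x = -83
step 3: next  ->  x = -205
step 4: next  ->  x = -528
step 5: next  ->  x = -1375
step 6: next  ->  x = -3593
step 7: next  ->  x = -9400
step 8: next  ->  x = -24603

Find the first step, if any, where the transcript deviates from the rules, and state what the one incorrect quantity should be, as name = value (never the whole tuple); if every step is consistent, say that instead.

1. x = 3*(-9) + (-1)*(9) + (4) = -32 (consistent with the transcript)
2. x = 3*(-32) + (-1)*(-9) + (4) = -83 (confirmed correct)
3. x = 3*(-83) + (-1)*(-32) + (4) = -213 (the recorded entry deviates here)
The audit stops at step 3: the recorded entry is wrong and should be x = -213.

step 3, x = -213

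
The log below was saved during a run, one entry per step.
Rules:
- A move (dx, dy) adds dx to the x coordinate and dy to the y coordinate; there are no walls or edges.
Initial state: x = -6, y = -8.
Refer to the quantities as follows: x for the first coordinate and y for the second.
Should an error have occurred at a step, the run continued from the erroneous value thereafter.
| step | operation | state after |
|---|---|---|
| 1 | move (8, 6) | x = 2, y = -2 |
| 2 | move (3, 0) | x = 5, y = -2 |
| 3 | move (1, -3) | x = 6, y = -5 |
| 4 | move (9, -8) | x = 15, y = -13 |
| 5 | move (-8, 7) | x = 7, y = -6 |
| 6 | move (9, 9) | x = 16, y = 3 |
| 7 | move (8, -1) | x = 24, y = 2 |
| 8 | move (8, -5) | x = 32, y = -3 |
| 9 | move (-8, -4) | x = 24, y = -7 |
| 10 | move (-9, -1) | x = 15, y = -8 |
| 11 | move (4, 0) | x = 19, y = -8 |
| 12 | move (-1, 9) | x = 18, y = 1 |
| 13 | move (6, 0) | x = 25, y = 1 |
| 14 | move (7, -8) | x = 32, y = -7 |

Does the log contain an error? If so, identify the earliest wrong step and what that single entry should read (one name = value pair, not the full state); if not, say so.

step 13, x = 24

Step 1: x = -6 + (8) = 2, y = -8 + (6) = -2 — verified.
Step 2: x = 2 + (3) = 5, y = -2 + (0) = -2 — verified.
Step 3: x = 5 + (1) = 6, y = -2 + (-3) = -5 — agrees with the log.
Step 4: x = 6 + (9) = 15, y = -5 + (-8) = -13 — matches.
Step 5: x = 15 + (-8) = 7, y = -13 + (7) = -6 — exactly as logged.
Step 6: x = 7 + (9) = 16, y = -6 + (9) = 3 — verified.
Step 7: x = 16 + (8) = 24, y = 3 + (-1) = 2 — no discrepancy.
Step 8: x = 24 + (8) = 32, y = 2 + (-5) = -3 — no discrepancy.
Step 9: x = 32 + (-8) = 24, y = -3 + (-4) = -7 — matches.
Step 10: x = 24 + (-9) = 15, y = -7 + (-1) = -8 — same as recorded.
Step 11: x = 15 + (4) = 19, y = -8 + (0) = -8 — matches.
Step 12: x = 19 + (-1) = 18, y = -8 + (9) = 1 — confirmed correct.
Step 13: x = 18 + (6) = 24, y = 1 + (0) = 1 — this is not what the log shows.
The audit stops at step 13: the recorded entry is wrong and should be x = 24.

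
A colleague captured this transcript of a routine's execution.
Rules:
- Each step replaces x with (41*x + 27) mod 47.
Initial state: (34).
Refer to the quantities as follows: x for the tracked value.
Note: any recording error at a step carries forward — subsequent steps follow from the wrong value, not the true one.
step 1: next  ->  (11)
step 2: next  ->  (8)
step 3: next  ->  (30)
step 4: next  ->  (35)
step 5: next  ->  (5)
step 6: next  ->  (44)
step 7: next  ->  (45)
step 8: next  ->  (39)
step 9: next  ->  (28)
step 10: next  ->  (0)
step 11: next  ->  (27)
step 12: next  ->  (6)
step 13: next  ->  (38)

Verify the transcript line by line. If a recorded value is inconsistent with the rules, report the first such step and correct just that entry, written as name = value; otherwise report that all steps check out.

step 1: x = (41*34 + 27) mod 47 = 11 -> consistent with the transcript
step 2: x = (41*11 + 27) mod 47 = 8 -> confirmed correct
step 3: x = (41*8 + 27) mod 47 = 26 -> the entry is off here
The earliest wrong entry is at step 3: it should read x = 26.

step 3, x = 26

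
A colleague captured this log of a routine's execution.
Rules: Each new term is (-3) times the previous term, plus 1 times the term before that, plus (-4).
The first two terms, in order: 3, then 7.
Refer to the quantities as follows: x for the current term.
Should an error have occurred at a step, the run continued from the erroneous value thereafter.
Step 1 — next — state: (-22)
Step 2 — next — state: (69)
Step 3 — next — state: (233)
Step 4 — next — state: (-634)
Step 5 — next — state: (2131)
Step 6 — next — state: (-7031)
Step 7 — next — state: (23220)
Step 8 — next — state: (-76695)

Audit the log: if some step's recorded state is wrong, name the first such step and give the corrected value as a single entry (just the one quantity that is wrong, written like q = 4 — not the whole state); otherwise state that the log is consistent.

step 3, x = -233

1. x = -3*(7) + (1)*(3) + (-4) = -22 (checks out)
2. x = -3*(-22) + (1)*(7) + (-4) = 69 (matches)
3. x = -3*(69) + (1)*(-22) + (-4) = -233 (the recorded entry deviates here)
Step 3 is the first one off; corrected, x = -233.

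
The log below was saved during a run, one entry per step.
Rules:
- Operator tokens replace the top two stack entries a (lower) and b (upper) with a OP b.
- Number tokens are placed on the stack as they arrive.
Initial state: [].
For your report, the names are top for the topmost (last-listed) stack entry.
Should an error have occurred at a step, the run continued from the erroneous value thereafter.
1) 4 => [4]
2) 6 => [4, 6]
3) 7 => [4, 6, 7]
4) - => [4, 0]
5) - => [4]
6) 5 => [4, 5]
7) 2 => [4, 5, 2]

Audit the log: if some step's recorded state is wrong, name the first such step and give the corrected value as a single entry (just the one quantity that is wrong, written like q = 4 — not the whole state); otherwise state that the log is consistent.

1. push 4: top = 4 (checks out)
2. push 6: top = 6 (consistent with the log)
3. push 7: top = 7 (in agreement)
4. 6 - 7 = -1 (the entry is off here)
The earliest wrong entry is at step 4: it should read top = -1.

step 4, top = -1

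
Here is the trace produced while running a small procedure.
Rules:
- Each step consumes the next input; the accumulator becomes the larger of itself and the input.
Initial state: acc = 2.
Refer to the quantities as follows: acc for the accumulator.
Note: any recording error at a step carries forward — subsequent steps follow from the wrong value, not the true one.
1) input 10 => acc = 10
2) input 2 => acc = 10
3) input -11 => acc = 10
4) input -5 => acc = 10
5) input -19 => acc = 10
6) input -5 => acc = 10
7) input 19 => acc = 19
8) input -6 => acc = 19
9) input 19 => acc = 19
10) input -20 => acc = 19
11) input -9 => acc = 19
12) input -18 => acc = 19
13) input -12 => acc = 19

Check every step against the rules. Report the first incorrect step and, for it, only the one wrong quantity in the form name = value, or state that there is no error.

no error

Step 1: acc = max(2, 10) = 10 — verified.
Step 2: acc = max(10, 2) = 10 — confirmed correct.
Step 3: acc = max(10, -11) = 10 — checks out.
Step 4: acc = max(10, -5) = 10 — agrees with the trace.
Step 5: acc = max(10, -19) = 10 — verified.
Step 6: acc = max(10, -5) = 10 — same as recorded.
Step 7: acc = max(10, 19) = 19 — matches.
Step 8: acc = max(19, -6) = 19 — in agreement.
Step 9: acc = max(19, 19) = 19 — no discrepancy.
Step 10: acc = max(19, -20) = 19 — agrees with the trace.
Step 11: acc = max(19, -9) = 19 — consistent with the trace.
Step 12: acc = max(19, -18) = 19 — checks out.
Step 13: acc = max(19, -12) = 19 — consistent with the trace.
Each recorded entry agrees with the recomputation.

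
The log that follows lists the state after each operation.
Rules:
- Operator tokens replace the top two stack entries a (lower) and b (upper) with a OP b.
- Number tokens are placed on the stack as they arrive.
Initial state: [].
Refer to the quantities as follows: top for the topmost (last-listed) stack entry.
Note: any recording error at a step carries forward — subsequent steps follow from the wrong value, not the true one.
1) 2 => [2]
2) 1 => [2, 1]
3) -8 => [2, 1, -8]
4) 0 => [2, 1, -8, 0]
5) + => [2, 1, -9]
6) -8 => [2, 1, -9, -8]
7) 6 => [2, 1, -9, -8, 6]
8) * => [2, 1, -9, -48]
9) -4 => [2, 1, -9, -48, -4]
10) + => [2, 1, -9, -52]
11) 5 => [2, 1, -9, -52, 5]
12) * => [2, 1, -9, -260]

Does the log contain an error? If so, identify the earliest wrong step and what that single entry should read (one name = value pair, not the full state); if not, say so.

step 5, top = -8

Recomputing the run from the initial state:
step 1: [2]
step 2: [2, 1]
step 3: [2, 1, -8]
step 4: [2, 1, -8, 0]
step 5: [2, 1, -8]
step 6: [2, 1, -8, -8]
step 7: [2, 1, -8, -8, 6]
step 8: [2, 1, -8, -48]
step 9: [2, 1, -8, -48, -4]
step 10: [2, 1, -8, -52]
step 11: [2, 1, -8, -52, 5]
step 12: [2, 1, -8, -260]
The first disagreement with the log is at step 5, where the value should be top = -8.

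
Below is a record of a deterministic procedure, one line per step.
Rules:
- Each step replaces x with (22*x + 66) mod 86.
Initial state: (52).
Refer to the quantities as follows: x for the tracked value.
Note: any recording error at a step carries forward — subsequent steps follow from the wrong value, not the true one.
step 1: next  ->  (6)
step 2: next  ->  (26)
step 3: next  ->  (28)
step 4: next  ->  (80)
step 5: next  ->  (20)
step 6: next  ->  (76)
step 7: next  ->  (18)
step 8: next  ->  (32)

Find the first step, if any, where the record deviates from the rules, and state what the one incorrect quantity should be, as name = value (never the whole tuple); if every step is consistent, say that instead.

Step 1: x = (22*52 + 66) mod 86 = 6 — confirmed correct.
Step 2: x = (22*6 + 66) mod 86 = 26 — matches.
Step 3: x = (22*26 + 66) mod 86 = 36 — a discrepancy with the record.
The audit stops at step 3: the recorded entry is wrong and should be x = 36.

step 3, x = 36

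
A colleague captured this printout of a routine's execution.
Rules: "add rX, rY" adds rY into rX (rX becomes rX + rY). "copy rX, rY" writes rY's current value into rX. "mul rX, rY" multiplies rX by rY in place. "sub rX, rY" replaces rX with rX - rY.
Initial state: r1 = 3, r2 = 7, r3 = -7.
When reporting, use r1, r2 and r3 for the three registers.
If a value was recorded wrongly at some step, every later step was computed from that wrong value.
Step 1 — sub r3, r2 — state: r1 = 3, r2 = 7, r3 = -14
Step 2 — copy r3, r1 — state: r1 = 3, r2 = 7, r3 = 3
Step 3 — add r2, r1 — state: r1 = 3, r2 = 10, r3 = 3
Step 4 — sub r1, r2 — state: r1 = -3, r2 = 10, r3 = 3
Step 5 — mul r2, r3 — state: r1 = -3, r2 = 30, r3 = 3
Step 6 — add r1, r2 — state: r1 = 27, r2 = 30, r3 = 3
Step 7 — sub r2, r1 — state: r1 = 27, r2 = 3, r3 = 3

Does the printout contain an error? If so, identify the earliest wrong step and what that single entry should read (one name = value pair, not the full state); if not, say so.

Recomputing the run from the initial state:
step 1: r1 = 3, r2 = 7, r3 = -14
step 2: r1 = 3, r2 = 7, r3 = 3
step 3: r1 = 3, r2 = 10, r3 = 3
step 4: r1 = -7, r2 = 10, r3 = 3
step 5: r1 = -7, r2 = 30, r3 = 3
step 6: r1 = 23, r2 = 30, r3 = 3
step 7: r1 = 23, r2 = 7, r3 = 3
The first disagreement with the printout is at step 4, where the value should be r1 = -7.

step 4, r1 = -7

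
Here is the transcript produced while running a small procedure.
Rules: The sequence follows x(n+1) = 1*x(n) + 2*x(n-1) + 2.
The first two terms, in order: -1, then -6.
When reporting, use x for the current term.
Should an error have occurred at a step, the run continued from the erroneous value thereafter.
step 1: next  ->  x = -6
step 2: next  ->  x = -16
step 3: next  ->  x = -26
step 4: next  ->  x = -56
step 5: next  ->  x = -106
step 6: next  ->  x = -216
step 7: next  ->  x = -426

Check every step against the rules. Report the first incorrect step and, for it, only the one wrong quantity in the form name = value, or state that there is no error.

Recomputing the run from the initial state:
step 1: x = -6
step 2: x = -16
step 3: x = -26
step 4: x = -56
step 5: x = -106
step 6: x = -216
step 7: x = -426
This matches the transcript at every step.

no error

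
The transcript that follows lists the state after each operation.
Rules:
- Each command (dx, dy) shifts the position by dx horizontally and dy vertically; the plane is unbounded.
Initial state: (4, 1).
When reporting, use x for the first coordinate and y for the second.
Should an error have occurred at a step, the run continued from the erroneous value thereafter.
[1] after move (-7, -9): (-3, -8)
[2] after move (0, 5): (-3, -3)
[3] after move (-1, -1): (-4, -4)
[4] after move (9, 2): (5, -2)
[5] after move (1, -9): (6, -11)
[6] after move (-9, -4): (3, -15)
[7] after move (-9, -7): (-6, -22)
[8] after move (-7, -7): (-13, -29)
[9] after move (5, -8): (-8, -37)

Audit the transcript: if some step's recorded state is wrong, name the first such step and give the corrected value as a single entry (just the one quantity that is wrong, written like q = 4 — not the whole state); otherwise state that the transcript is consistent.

Recomputing the run from the initial state:
step 1: x = -3, y = -8
step 2: x = -3, y = -3
step 3: x = -4, y = -4
step 4: x = 5, y = -2
step 5: x = 6, y = -11
step 6: x = -3, y = -15
step 7: x = -12, y = -22
step 8: x = -19, y = -29
step 9: x = -14, y = -37
The first disagreement with the transcript is at step 6, where the value should be x = -3.

step 6, x = -3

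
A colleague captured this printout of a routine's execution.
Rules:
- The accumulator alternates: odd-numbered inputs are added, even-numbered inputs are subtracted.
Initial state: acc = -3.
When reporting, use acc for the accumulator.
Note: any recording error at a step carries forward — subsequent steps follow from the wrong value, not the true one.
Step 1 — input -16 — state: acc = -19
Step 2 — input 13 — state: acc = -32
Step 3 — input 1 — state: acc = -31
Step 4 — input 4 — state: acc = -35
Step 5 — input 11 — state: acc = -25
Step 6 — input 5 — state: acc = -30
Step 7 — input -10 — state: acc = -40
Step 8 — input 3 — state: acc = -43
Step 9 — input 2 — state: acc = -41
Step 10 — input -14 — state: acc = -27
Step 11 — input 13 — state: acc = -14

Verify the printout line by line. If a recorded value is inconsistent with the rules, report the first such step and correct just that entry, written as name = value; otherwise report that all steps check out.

step 5, acc = -24

step 1: acc = -3 + -16 = -19 -> agrees with the printout
step 2: acc = -19 - 13 = -32 -> consistent with the printout
step 3: acc = -32 + 1 = -31 -> in agreement
step 4: acc = -31 - 4 = -35 -> confirmed correct
step 5: acc = -35 + 11 = -24 -> the printout disagrees here
First incorrect step: 5; the correct value is acc = -24.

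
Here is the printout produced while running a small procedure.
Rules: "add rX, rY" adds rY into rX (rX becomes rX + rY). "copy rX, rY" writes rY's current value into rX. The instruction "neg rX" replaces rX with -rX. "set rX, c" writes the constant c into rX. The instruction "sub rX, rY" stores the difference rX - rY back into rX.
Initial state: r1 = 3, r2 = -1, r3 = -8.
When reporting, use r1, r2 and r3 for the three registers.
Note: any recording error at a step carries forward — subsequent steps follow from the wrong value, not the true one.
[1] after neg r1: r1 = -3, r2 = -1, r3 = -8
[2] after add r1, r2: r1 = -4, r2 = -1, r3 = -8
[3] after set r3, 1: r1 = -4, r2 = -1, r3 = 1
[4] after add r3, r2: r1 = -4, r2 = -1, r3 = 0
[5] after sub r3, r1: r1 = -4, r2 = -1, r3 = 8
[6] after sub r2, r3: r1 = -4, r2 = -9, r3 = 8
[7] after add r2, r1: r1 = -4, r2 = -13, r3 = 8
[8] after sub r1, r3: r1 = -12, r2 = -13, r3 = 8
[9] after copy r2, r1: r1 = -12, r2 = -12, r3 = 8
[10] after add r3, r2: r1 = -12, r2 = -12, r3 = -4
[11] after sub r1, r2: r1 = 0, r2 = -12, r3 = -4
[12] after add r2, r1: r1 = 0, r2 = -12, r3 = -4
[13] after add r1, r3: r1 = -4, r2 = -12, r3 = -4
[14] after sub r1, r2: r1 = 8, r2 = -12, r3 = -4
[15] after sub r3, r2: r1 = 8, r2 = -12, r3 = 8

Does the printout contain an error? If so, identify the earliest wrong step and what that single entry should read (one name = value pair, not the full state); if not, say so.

step 5, r3 = 4

Recomputing the run from the initial state:
step 1: r1 = -3, r2 = -1, r3 = -8
step 2: r1 = -4, r2 = -1, r3 = -8
step 3: r1 = -4, r2 = -1, r3 = 1
step 4: r1 = -4, r2 = -1, r3 = 0
step 5: r1 = -4, r2 = -1, r3 = 4
step 6: r1 = -4, r2 = -5, r3 = 4
step 7: r1 = -4, r2 = -9, r3 = 4
step 8: r1 = -8, r2 = -9, r3 = 4
step 9: r1 = -8, r2 = -8, r3 = 4
step 10: r1 = -8, r2 = -8, r3 = -4
step 11: r1 = 0, r2 = -8, r3 = -4
step 12: r1 = 0, r2 = -8, r3 = -4
step 13: r1 = -4, r2 = -8, r3 = -4
step 14: r1 = 4, r2 = -8, r3 = -4
step 15: r1 = 4, r2 = -8, r3 = 4
The first disagreement with the printout is at step 5, where the value should be r3 = 4.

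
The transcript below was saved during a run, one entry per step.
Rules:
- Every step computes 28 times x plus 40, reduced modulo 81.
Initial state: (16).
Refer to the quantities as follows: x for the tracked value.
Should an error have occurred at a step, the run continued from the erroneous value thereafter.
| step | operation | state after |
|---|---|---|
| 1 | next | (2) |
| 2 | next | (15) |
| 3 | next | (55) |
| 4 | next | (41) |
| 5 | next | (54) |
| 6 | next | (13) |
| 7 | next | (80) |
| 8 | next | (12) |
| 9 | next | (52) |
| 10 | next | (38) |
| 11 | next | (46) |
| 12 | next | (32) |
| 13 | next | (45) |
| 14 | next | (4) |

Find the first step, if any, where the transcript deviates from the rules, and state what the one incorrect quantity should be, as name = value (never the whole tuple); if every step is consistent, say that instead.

step 11, x = 51

Recomputing the run from the initial state:
step 1: x = 2
step 2: x = 15
step 3: x = 55
step 4: x = 41
step 5: x = 54
step 6: x = 13
step 7: x = 80
step 8: x = 12
step 9: x = 52
step 10: x = 38
step 11: x = 51
step 12: x = 10
step 13: x = 77
step 14: x = 9
The first disagreement with the transcript is at step 11, where the value should be x = 51.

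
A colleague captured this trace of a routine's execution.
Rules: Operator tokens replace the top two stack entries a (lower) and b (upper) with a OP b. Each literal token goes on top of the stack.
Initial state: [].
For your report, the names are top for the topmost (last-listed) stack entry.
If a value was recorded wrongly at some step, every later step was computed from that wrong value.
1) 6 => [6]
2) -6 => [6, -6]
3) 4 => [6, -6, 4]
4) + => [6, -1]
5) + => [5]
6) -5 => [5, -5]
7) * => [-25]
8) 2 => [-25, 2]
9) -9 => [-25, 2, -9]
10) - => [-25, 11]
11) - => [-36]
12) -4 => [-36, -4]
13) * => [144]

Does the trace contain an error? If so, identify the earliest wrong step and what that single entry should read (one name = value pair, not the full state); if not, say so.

step 4, top = -2

Recomputing the run from the initial state:
step 1: [6]
step 2: [6, -6]
step 3: [6, -6, 4]
step 4: [6, -2]
step 5: [4]
step 6: [4, -5]
step 7: [-20]
step 8: [-20, 2]
step 9: [-20, 2, -9]
step 10: [-20, 11]
step 11: [-31]
step 12: [-31, -4]
step 13: [124]
The first disagreement with the trace is at step 4, where the value should be top = -2.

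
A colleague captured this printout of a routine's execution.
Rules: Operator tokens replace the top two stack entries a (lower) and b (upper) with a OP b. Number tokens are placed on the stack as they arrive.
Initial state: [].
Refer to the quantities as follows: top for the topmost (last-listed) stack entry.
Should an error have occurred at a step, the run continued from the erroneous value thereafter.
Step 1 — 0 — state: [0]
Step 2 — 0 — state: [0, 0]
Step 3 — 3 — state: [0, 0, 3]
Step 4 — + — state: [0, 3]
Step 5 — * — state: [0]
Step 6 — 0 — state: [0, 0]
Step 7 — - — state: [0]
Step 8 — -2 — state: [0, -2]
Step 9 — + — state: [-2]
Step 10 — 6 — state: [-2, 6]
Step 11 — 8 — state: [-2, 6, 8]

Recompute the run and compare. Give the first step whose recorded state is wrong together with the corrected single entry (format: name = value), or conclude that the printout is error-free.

no error

Recomputing the run from the initial state:
step 1: [0]
step 2: [0, 0]
step 3: [0, 0, 3]
step 4: [0, 3]
step 5: [0]
step 6: [0, 0]
step 7: [0]
step 8: [0, -2]
step 9: [-2]
step 10: [-2, 6]
step 11: [-2, 6, 8]
This matches the printout at every step.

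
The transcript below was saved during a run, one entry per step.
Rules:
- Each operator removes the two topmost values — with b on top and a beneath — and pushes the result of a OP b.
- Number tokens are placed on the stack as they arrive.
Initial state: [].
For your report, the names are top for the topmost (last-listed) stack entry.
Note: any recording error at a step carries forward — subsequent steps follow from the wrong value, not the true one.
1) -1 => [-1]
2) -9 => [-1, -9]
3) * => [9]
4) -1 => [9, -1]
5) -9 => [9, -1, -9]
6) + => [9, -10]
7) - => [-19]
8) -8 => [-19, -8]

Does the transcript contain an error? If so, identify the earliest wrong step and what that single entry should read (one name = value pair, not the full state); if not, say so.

step 7, top = 19

Recomputing the run from the initial state:
step 1: [-1]
step 2: [-1, -9]
step 3: [9]
step 4: [9, -1]
step 5: [9, -1, -9]
step 6: [9, -10]
step 7: [19]
step 8: [19, -8]
The first disagreement with the transcript is at step 7, where the value should be top = 19.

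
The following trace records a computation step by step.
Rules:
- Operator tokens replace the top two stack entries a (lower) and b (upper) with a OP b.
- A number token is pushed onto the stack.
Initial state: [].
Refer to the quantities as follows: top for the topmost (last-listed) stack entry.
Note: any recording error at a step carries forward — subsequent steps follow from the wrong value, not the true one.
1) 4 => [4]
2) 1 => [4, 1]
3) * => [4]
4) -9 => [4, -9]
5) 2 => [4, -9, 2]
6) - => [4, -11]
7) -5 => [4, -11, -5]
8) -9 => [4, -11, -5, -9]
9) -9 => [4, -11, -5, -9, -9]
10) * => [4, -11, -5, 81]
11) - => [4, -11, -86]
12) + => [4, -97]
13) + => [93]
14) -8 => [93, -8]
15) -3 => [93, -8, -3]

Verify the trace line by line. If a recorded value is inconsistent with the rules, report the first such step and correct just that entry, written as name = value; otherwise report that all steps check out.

step 13, top = -93

step 1: push 4: top = 4 -> verified
step 2: push 1: top = 1 -> consistent with the trace
step 3: 4 * 1 = 4 -> no discrepancy
step 4: push -9: top = -9 -> same as recorded
step 5: push 2: top = 2 -> same as recorded
step 6: -9 - 2 = -11 -> agrees with the trace
step 7: push -5: top = -5 -> checks out
step 8: push -9: top = -9 -> no discrepancy
step 9: push -9: top = -9 -> in agreement
step 10: -9 * -9 = 81 -> same as recorded
step 11: -5 - 81 = -86 -> matches
step 12: -11 + -86 = -97 -> no discrepancy
step 13: 4 + -97 = -93 -> not what was recorded
The audit stops at step 13: the recorded entry is wrong and should be top = -93.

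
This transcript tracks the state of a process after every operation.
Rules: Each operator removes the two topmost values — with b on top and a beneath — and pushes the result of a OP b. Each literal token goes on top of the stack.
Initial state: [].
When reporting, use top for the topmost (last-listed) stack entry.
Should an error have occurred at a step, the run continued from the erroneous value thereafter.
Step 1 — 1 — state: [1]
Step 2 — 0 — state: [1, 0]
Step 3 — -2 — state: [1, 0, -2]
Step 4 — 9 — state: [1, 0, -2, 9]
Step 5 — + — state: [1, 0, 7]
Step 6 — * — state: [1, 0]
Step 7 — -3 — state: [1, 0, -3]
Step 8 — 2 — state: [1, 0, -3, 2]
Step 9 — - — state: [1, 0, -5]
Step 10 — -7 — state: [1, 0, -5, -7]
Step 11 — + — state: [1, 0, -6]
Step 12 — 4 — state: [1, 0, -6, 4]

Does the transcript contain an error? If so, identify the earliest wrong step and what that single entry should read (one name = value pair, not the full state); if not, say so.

Recomputing the run from the initial state:
step 1: [1]
step 2: [1, 0]
step 3: [1, 0, -2]
step 4: [1, 0, -2, 9]
step 5: [1, 0, 7]
step 6: [1, 0]
step 7: [1, 0, -3]
step 8: [1, 0, -3, 2]
step 9: [1, 0, -5]
step 10: [1, 0, -5, -7]
step 11: [1, 0, -12]
step 12: [1, 0, -12, 4]
The first disagreement with the transcript is at step 11, where the value should be top = -12.

step 11, top = -12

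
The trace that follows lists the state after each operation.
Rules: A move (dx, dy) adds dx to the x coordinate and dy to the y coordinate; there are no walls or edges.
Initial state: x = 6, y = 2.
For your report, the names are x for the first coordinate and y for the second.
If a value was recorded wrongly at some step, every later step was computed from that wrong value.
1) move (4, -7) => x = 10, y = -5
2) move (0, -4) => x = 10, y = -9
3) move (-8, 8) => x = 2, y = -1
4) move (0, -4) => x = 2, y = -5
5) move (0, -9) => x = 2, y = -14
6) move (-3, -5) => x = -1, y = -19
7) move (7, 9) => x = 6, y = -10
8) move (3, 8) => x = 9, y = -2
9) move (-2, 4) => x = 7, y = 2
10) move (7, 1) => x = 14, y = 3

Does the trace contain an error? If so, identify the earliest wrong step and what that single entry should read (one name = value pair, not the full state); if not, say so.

Recomputing the run from the initial state:
step 1: x = 10, y = -5
step 2: x = 10, y = -9
step 3: x = 2, y = -1
step 4: x = 2, y = -5
step 5: x = 2, y = -14
step 6: x = -1, y = -19
step 7: x = 6, y = -10
step 8: x = 9, y = -2
step 9: x = 7, y = 2
step 10: x = 14, y = 3
This matches the trace at every step.

no error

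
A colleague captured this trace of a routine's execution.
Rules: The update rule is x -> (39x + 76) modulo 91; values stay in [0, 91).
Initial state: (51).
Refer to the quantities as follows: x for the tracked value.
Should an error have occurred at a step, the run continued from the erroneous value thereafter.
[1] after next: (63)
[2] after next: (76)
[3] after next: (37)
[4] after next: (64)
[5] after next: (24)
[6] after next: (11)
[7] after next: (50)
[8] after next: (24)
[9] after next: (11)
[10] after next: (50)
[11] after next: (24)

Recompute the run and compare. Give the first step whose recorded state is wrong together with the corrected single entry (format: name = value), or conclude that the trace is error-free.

step 4, x = 63

1. x = (39*51 + 76) mod 91 = 63 (confirmed correct)
2. x = (39*63 + 76) mod 91 = 76 (checks out)
3. x = (39*76 + 76) mod 91 = 37 (in agreement)
4. x = (39*37 + 76) mod 91 = 63 (a discrepancy with the trace)
The earliest wrong entry is at step 4: it should read x = 63.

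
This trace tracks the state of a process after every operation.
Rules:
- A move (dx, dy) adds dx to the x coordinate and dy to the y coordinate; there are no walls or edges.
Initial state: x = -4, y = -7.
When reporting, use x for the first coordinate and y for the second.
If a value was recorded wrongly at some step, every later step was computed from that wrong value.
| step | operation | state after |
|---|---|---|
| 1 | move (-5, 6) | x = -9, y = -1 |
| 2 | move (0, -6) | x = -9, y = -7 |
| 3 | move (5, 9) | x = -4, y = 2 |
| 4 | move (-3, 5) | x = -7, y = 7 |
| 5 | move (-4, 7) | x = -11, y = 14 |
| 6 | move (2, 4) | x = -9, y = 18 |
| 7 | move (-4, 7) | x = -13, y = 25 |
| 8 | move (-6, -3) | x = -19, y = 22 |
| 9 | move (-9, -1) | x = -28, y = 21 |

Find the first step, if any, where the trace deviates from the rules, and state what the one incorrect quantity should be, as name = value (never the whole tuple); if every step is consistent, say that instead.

1. x = -4 + (-5) = -9, y = -7 + (6) = -1 (exactly as logged)
2. x = -9 + (0) = -9, y = -1 + (-6) = -7 (checks out)
3. x = -9 + (5) = -4, y = -7 + (9) = 2 (in agreement)
4. x = -4 + (-3) = -7, y = 2 + (5) = 7 (same as recorded)
5. x = -7 + (-4) = -11, y = 7 + (7) = 14 (matches)
6. x = -11 + (2) = -9, y = 14 + (4) = 18 (exactly as logged)
7. x = -9 + (-4) = -13, y = 18 + (7) = 25 (consistent with the trace)
8. x = -13 + (-6) = -19, y = 25 + (-3) = 22 (checks out)
9. x = -19 + (-9) = -28, y = 22 + (-1) = 21 (confirmed correct)
All steps check out; nothing to correct.

no error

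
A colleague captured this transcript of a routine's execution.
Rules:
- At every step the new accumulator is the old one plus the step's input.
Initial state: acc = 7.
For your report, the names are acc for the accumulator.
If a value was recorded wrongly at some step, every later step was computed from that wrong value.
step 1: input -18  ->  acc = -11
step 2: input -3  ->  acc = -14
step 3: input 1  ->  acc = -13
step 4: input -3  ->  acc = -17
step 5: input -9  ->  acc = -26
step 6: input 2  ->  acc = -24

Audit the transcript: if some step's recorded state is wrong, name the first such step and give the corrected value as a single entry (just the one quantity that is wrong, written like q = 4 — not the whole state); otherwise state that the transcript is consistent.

1. acc = 7 + -18 = -11 (no discrepancy)
2. acc = -11 + -3 = -14 (agrees with the transcript)
3. acc = -14 + 1 = -13 (in agreement)
4. acc = -13 + -3 = -16 (a discrepancy with the transcript)
Step 4 is the first one off; corrected, acc = -16.

step 4, acc = -16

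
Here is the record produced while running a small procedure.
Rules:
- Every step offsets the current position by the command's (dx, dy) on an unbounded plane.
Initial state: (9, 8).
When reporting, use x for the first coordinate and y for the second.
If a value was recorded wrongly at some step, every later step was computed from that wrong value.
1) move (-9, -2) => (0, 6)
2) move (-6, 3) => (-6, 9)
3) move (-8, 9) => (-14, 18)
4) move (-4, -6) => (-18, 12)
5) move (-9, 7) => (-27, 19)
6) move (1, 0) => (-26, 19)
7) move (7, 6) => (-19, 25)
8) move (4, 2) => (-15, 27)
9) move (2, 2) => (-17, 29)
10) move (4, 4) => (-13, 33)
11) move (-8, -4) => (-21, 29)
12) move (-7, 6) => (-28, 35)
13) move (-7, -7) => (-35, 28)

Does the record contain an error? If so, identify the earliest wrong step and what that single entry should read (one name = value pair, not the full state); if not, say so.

step 9, x = -13

Step 1: x = 9 + (-9) = 0, y = 8 + (-2) = 6 — agrees with the record.
Step 2: x = 0 + (-6) = -6, y = 6 + (3) = 9 — exactly as logged.
Step 3: x = -6 + (-8) = -14, y = 9 + (9) = 18 — matches.
Step 4: x = -14 + (-4) = -18, y = 18 + (-6) = 12 — verified.
Step 5: x = -18 + (-9) = -27, y = 12 + (7) = 19 — verified.
Step 6: x = -27 + (1) = -26, y = 19 + (0) = 19 — same as recorded.
Step 7: x = -26 + (7) = -19, y = 19 + (6) = 25 — matches.
Step 8: x = -19 + (4) = -15, y = 25 + (2) = 27 — checks out.
Step 9: x = -15 + (2) = -13, y = 27 + (2) = 29 — the record disagrees here.
So the first discrepancy is step 9, where the right value is x = -13.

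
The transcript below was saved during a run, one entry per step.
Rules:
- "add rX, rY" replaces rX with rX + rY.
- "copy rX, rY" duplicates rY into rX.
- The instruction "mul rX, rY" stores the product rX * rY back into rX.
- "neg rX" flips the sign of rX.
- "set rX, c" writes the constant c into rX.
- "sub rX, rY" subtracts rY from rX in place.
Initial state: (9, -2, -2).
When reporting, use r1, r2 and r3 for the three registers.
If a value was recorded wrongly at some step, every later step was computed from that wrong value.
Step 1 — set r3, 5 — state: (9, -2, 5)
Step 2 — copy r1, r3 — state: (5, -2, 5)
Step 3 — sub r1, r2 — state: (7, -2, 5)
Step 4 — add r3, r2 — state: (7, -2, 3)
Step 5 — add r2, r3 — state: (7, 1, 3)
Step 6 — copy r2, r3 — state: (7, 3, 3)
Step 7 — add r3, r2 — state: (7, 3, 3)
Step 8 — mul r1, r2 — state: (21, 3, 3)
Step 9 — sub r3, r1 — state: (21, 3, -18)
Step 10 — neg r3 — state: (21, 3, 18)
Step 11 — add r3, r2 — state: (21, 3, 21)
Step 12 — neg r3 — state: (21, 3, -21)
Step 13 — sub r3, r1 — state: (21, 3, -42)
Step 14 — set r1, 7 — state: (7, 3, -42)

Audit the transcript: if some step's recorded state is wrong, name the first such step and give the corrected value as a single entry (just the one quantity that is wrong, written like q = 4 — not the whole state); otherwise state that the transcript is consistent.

1. r3 = 5 (agrees with the transcript)
2. r1 = 5 (confirmed correct)
3. r1 = 5 - -2 = 7 (checks out)
4. r3 = 5 + -2 = 3 (checks out)
5. r2 = -2 + 3 = 1 (confirmed correct)
6. r2 = 3 (agrees with the transcript)
7. r3 = 3 + 3 = 6 (the transcript has a different value)
Conclusion: step 7 carries the first error; the entry should be r3 = 6.

step 7, r3 = 6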